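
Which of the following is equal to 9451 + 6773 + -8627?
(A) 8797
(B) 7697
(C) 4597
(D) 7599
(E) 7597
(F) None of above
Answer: E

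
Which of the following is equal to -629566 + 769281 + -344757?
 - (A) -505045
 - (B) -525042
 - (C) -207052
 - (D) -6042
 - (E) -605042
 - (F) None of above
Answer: F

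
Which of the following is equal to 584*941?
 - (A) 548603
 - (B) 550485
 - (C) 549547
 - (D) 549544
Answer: D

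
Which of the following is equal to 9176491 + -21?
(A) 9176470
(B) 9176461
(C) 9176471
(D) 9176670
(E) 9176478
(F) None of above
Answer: A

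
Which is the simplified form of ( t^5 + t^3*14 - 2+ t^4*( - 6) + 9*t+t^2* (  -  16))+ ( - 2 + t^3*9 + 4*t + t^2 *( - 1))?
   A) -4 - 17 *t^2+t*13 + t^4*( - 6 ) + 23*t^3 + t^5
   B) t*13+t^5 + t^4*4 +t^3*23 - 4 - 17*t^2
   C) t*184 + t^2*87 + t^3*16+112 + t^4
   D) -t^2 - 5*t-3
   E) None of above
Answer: A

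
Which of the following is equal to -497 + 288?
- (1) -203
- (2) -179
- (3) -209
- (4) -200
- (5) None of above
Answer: 3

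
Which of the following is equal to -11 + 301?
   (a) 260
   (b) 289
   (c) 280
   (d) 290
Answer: d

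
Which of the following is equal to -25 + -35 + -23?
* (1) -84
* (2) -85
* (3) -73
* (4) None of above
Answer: 4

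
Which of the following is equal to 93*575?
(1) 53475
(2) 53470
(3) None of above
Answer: 1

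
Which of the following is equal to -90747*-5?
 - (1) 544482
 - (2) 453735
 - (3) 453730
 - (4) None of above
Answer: 2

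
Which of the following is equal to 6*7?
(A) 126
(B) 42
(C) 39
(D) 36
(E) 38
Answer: B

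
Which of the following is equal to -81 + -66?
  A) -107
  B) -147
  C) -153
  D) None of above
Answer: B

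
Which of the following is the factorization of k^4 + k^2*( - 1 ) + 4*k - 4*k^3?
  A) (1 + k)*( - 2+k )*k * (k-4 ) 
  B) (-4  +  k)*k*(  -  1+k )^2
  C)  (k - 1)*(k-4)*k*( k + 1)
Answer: C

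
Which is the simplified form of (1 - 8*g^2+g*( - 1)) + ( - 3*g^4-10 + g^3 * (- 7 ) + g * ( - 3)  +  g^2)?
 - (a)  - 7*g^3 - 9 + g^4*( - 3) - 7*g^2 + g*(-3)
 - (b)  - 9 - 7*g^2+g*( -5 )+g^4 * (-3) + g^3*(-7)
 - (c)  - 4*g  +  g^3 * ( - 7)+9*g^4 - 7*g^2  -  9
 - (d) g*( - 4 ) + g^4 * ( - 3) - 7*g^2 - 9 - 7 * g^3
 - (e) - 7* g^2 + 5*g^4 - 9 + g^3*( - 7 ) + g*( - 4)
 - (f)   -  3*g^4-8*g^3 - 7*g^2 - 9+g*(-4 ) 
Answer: d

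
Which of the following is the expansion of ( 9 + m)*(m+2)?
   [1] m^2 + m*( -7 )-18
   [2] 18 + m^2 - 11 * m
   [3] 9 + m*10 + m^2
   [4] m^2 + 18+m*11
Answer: 4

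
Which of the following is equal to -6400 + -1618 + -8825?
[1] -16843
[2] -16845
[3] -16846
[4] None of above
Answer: 1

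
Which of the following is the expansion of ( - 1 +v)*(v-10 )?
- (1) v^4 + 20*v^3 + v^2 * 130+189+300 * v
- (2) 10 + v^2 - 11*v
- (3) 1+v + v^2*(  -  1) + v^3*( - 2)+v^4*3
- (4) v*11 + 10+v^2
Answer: 2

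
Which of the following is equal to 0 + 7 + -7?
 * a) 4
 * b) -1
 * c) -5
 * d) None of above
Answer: d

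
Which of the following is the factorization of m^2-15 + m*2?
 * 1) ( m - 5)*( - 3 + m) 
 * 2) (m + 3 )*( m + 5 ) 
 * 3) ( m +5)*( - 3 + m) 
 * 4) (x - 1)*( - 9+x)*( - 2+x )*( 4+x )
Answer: 3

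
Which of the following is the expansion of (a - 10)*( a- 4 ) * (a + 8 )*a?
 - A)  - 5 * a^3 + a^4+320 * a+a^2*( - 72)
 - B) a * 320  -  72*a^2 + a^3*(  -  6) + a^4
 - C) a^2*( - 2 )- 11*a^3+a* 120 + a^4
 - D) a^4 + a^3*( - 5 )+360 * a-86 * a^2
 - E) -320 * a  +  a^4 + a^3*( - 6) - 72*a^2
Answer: B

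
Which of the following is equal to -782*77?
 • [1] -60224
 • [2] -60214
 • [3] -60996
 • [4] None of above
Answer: 2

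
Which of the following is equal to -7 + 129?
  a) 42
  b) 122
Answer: b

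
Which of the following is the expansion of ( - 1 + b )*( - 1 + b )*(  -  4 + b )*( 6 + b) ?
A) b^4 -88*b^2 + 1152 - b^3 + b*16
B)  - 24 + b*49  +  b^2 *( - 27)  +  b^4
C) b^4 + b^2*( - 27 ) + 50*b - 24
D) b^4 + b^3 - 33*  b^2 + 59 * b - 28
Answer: C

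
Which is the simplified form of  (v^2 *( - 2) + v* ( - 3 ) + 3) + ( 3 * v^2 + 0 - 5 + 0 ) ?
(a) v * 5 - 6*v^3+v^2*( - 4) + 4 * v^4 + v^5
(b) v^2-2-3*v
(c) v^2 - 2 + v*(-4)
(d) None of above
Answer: b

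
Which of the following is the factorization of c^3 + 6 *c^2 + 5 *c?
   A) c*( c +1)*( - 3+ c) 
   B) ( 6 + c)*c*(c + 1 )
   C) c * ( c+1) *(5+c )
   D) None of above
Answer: C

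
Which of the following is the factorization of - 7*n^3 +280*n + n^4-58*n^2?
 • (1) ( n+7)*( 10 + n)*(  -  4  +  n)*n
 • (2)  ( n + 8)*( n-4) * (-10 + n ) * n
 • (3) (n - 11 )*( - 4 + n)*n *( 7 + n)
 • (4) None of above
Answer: 4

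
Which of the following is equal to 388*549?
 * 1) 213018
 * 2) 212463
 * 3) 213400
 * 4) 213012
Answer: 4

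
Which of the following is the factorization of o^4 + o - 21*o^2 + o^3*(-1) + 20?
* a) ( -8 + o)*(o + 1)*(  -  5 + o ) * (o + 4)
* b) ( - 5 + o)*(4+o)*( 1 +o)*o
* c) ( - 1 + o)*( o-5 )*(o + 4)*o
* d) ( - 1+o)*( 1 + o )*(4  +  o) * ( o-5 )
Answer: d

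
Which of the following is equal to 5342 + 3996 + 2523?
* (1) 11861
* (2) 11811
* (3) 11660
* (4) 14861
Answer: 1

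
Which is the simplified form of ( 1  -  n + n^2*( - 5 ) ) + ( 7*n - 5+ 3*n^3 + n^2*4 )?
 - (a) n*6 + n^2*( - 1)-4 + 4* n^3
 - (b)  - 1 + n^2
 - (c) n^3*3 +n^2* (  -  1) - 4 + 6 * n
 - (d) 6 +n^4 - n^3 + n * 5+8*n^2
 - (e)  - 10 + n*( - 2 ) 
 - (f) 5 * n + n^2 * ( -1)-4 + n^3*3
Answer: c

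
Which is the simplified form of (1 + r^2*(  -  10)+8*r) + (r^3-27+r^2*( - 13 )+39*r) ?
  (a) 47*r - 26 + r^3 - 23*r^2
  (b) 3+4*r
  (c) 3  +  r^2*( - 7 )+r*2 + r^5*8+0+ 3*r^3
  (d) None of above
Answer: a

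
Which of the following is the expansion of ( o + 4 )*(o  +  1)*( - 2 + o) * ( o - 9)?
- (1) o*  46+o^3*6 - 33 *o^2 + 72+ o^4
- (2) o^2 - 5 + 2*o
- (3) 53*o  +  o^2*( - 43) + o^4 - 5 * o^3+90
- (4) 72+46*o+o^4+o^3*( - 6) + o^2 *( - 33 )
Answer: 4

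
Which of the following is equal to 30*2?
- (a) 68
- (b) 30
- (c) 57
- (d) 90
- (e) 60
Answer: e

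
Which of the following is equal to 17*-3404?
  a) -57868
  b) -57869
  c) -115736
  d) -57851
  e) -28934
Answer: a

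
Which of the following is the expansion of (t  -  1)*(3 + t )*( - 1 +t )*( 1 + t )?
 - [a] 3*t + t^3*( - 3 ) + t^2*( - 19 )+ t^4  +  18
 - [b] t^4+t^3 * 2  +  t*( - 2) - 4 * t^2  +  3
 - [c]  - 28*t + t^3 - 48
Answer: b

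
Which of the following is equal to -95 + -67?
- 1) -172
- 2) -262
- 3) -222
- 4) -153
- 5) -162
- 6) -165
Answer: 5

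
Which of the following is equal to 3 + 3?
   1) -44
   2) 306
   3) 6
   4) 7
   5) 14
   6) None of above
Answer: 3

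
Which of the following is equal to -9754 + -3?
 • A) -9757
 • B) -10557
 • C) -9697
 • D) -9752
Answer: A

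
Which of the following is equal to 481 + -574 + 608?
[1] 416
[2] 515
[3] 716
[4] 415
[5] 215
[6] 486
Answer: 2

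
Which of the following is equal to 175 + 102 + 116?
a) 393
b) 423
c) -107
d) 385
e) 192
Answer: a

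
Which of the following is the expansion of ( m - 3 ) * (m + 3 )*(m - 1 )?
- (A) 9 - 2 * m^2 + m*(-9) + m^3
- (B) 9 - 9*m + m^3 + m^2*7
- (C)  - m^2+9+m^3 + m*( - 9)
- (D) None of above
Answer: C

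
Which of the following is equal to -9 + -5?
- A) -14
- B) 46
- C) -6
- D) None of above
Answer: A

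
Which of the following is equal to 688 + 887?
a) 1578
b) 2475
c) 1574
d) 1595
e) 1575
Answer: e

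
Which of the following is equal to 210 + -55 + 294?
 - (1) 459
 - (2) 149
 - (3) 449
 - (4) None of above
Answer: 3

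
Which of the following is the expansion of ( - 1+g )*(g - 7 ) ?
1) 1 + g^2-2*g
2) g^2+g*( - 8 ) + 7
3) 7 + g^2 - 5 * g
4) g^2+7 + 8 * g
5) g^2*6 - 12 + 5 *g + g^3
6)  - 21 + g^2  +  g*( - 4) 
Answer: 2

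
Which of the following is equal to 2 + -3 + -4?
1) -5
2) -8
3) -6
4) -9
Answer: 1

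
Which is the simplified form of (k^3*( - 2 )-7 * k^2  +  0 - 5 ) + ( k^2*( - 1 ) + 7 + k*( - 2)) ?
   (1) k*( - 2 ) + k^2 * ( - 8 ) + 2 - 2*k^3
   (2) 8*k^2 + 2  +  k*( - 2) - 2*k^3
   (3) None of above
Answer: 1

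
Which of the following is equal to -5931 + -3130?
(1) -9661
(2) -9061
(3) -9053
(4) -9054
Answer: 2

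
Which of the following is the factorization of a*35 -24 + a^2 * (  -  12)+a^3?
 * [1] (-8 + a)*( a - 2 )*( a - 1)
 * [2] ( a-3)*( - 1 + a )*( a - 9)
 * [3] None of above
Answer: 3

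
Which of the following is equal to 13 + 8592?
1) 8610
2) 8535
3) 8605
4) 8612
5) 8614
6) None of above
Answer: 3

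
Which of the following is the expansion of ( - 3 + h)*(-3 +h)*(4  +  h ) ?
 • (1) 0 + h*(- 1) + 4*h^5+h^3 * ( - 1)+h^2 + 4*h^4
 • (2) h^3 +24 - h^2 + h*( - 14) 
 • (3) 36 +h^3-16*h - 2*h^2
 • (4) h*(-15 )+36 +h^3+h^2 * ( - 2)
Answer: 4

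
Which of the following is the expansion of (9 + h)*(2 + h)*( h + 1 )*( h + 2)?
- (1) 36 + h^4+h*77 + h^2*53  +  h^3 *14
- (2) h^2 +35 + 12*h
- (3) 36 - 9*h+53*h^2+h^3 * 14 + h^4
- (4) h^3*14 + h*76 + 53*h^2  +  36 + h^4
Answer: 4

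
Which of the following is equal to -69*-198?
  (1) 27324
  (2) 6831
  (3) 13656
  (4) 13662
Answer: 4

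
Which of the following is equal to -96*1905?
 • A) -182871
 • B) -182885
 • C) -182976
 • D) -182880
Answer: D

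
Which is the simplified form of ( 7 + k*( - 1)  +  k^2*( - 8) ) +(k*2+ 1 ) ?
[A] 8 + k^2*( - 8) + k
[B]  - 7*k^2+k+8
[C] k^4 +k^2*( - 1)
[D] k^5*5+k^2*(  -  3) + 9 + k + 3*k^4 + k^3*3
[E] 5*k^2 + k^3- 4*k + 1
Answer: A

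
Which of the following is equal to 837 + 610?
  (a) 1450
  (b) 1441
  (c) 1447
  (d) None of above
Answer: c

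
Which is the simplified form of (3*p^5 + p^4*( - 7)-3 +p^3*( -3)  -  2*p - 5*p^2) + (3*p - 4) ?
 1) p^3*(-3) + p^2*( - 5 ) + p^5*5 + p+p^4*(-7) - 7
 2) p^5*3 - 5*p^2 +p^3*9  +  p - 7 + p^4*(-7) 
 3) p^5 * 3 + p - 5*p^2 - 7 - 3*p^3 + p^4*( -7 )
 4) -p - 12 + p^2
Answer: 3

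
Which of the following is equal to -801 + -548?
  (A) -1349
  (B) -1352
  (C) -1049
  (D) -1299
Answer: A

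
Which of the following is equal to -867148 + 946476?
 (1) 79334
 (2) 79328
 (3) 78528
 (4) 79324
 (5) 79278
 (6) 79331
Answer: 2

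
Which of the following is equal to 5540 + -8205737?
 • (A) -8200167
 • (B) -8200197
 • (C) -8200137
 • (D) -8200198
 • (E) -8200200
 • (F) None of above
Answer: B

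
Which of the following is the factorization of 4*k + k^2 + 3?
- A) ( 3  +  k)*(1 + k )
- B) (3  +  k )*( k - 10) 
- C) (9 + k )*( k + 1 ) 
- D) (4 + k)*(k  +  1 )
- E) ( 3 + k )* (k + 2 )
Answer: A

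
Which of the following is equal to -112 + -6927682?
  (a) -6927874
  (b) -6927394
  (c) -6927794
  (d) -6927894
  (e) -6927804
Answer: c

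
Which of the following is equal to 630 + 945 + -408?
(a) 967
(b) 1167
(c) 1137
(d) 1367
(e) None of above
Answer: b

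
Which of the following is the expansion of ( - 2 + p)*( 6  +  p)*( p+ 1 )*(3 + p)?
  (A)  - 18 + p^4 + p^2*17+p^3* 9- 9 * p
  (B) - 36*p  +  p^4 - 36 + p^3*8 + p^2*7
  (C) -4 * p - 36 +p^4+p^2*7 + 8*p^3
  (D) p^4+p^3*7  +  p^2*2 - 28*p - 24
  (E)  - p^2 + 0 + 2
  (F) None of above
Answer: B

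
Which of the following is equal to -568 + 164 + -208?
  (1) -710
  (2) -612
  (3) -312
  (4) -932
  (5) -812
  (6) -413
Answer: 2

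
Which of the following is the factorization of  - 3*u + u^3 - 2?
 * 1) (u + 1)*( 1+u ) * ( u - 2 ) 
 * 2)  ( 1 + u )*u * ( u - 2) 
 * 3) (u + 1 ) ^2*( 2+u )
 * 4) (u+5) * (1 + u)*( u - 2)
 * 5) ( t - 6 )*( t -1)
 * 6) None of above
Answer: 1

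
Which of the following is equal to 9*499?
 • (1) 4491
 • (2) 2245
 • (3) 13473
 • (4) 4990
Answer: 1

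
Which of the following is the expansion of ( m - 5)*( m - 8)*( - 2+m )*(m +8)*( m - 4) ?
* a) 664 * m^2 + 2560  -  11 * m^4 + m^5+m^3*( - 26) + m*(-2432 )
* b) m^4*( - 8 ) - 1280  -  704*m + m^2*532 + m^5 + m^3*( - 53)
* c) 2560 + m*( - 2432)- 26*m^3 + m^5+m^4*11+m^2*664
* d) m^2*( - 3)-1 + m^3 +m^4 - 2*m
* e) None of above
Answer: a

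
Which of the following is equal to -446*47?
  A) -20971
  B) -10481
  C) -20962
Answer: C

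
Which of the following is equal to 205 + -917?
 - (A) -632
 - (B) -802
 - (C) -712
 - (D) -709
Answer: C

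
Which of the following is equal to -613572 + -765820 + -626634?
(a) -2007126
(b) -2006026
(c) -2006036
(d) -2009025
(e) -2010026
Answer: b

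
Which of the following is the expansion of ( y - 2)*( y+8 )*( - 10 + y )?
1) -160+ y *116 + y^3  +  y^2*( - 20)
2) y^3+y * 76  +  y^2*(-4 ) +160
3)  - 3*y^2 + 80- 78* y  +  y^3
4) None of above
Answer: 4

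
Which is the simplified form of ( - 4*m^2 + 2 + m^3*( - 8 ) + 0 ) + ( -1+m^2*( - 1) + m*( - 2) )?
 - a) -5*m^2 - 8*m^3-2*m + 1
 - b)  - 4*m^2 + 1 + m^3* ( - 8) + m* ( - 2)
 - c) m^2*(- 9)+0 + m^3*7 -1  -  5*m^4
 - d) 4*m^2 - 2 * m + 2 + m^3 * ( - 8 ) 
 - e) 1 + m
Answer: a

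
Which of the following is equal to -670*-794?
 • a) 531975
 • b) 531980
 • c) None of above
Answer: b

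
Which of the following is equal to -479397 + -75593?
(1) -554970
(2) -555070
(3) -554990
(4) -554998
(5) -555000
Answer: 3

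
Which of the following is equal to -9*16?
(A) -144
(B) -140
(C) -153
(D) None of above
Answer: A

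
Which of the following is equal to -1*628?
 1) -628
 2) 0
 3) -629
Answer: 1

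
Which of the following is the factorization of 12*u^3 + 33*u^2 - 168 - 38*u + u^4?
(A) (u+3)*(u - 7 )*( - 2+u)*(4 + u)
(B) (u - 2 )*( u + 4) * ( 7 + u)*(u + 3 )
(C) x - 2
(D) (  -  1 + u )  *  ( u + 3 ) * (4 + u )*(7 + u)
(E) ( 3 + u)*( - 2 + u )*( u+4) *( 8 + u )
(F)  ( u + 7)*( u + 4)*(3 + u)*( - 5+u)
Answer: B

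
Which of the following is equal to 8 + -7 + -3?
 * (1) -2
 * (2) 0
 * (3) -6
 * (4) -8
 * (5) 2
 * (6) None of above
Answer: 1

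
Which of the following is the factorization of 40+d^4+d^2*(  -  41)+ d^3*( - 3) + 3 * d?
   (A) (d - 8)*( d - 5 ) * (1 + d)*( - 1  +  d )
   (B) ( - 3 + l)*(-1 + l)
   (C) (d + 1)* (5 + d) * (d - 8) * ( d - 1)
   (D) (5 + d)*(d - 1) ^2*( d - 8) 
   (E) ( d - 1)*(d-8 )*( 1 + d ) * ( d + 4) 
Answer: C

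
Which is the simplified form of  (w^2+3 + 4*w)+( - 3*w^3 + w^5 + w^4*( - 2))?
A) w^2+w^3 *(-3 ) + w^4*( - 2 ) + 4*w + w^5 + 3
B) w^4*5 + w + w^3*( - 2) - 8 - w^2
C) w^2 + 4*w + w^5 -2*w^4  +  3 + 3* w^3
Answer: A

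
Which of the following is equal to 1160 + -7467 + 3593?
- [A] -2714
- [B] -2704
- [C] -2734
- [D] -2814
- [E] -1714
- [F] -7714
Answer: A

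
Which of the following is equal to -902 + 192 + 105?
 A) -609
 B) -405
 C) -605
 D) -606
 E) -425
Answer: C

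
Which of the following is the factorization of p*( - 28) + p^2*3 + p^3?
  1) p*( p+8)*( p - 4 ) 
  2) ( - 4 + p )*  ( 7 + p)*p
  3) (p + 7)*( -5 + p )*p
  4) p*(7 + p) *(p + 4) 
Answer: 2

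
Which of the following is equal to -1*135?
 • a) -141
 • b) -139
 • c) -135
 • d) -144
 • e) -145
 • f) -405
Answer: c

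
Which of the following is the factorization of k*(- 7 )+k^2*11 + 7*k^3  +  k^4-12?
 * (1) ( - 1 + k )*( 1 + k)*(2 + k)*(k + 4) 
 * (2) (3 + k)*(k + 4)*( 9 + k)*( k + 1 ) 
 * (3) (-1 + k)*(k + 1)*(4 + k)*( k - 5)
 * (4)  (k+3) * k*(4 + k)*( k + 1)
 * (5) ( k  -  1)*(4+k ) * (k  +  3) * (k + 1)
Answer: 5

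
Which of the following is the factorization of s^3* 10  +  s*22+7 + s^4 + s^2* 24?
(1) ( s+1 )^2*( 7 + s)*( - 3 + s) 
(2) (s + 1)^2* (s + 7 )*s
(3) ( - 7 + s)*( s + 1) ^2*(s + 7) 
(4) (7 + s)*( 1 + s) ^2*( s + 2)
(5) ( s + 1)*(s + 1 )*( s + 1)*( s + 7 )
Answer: 5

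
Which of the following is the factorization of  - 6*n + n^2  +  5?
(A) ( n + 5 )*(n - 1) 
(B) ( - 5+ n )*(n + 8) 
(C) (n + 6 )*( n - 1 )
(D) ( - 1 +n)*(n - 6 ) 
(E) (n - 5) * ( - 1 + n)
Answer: E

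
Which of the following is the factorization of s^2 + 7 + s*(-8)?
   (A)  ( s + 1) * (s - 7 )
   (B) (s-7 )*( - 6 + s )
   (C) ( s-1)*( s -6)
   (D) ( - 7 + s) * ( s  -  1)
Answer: D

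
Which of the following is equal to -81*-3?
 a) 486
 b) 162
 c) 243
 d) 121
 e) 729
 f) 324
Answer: c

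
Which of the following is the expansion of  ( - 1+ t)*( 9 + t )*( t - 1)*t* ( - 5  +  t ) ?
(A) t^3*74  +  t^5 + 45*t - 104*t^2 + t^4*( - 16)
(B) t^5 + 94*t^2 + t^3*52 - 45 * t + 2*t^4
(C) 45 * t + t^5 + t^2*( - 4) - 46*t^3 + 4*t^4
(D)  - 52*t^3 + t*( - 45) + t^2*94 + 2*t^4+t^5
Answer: D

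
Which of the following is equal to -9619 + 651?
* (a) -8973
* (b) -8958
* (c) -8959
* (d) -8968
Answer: d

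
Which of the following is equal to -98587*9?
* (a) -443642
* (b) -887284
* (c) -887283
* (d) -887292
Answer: c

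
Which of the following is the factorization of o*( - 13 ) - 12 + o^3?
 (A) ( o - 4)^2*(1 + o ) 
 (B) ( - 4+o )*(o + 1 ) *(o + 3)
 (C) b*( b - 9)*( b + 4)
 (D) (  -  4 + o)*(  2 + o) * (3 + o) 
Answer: B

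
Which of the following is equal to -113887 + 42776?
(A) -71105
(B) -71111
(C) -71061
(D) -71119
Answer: B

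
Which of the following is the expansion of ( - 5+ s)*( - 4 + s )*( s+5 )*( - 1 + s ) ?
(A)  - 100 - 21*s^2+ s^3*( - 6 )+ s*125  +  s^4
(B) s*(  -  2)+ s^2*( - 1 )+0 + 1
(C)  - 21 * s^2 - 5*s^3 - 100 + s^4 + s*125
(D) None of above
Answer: C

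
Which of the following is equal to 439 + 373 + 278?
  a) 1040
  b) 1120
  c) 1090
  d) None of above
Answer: c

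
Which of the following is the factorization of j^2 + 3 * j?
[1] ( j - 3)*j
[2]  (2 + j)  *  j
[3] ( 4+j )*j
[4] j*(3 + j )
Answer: 4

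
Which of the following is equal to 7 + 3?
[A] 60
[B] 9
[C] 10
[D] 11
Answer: C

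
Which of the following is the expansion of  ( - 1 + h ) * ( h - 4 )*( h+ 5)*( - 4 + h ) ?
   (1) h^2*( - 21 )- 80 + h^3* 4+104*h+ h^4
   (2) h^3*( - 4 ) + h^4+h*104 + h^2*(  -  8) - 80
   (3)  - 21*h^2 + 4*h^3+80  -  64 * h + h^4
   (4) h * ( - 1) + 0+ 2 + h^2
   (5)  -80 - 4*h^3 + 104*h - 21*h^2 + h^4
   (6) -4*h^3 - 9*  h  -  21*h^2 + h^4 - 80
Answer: 5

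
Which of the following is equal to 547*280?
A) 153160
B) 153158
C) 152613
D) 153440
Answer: A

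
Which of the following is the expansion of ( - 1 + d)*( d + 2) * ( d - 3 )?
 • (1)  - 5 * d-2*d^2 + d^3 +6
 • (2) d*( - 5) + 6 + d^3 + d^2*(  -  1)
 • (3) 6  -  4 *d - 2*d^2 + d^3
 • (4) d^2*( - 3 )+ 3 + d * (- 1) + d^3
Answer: 1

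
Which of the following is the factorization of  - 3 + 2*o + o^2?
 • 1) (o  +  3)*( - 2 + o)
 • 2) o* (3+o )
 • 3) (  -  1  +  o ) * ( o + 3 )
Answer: 3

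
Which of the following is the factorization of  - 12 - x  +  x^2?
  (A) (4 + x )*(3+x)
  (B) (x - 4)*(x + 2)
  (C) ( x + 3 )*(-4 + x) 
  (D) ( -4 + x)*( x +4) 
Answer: C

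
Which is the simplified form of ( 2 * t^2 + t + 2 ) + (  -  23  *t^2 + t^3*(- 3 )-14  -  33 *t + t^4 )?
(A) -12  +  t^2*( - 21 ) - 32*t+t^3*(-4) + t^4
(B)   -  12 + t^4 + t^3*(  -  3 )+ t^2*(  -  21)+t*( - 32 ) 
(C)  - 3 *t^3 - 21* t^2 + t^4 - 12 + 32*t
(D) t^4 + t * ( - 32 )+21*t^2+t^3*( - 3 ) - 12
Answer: B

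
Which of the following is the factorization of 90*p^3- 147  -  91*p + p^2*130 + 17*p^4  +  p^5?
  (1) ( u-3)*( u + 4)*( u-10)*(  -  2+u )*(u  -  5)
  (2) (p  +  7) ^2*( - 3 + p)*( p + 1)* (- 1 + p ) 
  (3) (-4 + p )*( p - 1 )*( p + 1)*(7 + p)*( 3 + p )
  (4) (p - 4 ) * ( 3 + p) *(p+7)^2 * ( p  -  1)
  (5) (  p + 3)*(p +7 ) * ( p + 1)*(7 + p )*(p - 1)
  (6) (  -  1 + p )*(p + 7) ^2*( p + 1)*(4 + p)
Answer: 5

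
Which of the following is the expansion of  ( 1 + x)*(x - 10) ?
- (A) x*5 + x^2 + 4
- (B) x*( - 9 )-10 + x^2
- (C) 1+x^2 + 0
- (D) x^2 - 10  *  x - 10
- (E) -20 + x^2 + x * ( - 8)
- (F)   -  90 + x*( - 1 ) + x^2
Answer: B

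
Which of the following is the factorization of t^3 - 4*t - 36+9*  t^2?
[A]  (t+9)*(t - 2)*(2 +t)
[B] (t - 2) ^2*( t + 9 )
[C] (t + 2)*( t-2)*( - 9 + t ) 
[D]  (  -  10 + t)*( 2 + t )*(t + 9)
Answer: A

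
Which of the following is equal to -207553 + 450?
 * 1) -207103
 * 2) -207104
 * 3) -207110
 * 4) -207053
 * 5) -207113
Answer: 1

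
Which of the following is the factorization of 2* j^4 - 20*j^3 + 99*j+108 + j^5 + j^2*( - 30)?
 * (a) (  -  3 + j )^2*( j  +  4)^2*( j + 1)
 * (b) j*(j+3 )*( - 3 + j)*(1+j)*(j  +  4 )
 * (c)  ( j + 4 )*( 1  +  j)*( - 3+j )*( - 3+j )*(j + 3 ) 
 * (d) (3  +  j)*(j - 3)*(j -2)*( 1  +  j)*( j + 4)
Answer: c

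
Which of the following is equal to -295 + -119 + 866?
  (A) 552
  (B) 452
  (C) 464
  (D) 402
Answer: B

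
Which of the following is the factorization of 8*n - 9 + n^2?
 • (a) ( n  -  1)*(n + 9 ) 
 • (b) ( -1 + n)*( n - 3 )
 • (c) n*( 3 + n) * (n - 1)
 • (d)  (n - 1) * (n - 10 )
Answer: a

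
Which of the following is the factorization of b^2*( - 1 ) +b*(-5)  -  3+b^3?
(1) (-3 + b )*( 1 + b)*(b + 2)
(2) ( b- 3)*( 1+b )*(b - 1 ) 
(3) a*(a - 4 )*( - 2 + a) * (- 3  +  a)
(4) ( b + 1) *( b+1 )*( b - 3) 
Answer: 4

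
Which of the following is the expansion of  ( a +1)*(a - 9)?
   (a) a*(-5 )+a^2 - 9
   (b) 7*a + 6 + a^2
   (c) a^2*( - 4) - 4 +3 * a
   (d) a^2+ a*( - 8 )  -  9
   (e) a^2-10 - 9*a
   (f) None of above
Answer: d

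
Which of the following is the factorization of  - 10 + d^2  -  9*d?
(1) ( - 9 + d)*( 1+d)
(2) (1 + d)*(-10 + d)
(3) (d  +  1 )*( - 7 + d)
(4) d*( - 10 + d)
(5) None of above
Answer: 2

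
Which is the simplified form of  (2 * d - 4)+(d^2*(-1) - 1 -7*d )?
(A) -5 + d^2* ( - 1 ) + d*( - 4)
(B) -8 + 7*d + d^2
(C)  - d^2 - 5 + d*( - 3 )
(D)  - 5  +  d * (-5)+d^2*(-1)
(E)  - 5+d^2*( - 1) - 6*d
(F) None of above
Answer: D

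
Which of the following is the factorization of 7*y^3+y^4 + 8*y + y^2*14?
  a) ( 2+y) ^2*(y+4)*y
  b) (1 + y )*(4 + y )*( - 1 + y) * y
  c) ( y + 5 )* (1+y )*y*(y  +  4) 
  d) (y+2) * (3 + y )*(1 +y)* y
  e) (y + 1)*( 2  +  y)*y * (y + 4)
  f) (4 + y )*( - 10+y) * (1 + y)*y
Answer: e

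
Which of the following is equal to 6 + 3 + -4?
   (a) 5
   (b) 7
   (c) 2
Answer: a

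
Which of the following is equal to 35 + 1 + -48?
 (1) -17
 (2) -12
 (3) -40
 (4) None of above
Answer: 2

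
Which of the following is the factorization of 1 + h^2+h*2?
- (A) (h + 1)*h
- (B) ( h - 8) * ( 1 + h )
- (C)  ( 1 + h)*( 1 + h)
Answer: C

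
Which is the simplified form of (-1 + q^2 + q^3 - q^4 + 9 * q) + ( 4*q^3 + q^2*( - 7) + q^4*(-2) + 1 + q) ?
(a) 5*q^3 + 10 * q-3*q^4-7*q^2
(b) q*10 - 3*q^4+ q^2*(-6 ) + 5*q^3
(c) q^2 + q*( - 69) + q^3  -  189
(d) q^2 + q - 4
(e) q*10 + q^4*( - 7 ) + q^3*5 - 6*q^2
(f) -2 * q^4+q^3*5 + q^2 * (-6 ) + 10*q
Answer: b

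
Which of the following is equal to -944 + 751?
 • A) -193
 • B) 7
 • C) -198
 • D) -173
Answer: A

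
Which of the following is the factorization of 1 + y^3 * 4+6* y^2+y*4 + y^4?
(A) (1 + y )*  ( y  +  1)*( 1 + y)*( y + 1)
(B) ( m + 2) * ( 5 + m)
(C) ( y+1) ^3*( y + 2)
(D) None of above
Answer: A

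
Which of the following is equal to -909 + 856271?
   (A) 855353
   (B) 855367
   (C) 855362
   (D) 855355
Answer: C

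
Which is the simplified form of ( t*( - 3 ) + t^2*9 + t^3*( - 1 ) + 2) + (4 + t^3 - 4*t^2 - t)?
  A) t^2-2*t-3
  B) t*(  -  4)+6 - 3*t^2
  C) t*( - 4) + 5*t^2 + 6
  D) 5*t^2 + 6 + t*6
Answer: C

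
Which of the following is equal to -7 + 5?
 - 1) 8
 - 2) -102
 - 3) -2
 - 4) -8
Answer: 3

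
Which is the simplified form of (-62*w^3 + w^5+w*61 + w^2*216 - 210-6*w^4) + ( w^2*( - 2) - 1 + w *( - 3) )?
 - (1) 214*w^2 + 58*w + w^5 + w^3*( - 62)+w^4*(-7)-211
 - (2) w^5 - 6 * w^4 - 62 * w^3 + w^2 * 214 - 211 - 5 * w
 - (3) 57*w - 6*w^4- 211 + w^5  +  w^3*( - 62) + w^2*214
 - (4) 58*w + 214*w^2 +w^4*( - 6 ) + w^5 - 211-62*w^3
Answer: 4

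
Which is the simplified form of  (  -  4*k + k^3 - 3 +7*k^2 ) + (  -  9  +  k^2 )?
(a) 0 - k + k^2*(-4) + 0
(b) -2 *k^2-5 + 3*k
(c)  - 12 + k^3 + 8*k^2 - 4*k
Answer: c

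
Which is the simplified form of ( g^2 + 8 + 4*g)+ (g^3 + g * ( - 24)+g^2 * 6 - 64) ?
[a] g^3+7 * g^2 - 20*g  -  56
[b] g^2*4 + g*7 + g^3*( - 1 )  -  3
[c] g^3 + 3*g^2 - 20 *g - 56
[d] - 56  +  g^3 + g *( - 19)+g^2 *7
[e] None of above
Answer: a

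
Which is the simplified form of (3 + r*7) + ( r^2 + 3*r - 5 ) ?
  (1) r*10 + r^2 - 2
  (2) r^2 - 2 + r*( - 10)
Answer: 1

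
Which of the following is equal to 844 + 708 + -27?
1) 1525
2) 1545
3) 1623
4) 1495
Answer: 1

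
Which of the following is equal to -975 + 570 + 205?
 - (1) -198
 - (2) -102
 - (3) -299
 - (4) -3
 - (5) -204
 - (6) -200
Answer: 6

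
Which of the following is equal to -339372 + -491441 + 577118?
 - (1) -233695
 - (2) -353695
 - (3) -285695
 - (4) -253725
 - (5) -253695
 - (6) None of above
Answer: 5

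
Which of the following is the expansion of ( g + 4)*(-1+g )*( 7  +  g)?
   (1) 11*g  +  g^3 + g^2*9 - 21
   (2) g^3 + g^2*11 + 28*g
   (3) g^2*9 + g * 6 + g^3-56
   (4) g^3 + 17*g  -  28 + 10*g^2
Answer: 4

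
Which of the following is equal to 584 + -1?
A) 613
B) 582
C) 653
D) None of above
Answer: D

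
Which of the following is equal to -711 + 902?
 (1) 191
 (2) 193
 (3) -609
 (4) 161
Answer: 1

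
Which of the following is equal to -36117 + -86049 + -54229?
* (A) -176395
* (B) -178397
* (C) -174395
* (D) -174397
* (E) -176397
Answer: A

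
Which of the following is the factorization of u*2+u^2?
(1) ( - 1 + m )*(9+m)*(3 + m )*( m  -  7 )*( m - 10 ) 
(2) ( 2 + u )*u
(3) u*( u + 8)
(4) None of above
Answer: 2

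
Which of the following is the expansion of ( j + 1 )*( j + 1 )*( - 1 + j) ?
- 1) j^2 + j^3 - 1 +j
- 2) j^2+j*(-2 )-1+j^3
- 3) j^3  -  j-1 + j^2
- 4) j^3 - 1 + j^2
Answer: 3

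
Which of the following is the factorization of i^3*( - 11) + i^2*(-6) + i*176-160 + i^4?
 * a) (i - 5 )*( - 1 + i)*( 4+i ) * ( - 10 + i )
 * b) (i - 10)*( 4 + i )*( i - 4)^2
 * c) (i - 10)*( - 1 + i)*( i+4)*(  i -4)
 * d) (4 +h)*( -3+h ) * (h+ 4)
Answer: c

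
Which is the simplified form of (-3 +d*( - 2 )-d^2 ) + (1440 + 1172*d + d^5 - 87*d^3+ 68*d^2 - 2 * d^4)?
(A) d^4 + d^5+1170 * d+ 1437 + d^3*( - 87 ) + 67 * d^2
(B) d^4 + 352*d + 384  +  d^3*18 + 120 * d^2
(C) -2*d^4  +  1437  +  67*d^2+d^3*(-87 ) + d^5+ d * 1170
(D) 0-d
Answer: C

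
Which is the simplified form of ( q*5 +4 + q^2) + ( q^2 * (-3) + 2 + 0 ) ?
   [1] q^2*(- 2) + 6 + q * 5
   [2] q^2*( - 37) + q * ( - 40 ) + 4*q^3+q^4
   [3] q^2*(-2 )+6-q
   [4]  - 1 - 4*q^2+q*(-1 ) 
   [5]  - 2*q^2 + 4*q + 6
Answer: 1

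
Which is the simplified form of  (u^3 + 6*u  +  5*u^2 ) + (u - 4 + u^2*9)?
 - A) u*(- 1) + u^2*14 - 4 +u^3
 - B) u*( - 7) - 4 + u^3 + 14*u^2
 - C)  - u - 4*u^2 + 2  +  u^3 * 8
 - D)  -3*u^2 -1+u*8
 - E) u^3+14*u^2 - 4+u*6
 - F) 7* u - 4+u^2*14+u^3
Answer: F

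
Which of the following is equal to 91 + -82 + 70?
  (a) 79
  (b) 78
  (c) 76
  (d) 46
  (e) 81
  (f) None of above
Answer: a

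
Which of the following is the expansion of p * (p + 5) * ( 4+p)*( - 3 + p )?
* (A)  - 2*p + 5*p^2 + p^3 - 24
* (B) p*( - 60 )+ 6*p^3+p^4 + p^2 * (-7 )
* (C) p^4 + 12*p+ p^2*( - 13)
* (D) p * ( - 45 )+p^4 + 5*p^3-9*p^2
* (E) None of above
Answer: B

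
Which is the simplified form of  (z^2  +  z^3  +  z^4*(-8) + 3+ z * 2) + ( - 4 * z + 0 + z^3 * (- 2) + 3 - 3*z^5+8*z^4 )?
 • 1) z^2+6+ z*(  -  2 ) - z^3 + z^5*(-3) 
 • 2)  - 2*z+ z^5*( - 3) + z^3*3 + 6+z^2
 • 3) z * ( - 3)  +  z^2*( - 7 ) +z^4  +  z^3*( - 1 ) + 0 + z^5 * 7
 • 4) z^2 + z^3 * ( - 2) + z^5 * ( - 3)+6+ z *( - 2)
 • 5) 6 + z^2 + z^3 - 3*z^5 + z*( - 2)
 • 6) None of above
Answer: 1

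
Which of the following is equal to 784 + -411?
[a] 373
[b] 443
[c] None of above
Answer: a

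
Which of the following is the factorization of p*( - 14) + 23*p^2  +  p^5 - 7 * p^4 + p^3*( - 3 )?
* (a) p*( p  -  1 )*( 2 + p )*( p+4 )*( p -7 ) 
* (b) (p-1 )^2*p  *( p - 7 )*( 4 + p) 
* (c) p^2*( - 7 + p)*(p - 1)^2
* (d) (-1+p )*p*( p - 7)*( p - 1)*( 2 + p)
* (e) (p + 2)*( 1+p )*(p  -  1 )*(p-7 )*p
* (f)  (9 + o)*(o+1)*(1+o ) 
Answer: d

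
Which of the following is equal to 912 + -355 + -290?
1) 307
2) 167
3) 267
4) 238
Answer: 3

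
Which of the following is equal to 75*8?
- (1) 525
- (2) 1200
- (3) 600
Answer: 3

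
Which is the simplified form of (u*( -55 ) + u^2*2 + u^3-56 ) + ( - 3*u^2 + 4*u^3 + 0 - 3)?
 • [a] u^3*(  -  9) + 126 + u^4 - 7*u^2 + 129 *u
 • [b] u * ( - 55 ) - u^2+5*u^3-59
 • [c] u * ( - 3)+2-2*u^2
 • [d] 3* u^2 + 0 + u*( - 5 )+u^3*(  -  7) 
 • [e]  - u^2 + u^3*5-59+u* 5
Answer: b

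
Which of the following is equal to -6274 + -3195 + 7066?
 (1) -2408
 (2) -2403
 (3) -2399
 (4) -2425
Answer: 2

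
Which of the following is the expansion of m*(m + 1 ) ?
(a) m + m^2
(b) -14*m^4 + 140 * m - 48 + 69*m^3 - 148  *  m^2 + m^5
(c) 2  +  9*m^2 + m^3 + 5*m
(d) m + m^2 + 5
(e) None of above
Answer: a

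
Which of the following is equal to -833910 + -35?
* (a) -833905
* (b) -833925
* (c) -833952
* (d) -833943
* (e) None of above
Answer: e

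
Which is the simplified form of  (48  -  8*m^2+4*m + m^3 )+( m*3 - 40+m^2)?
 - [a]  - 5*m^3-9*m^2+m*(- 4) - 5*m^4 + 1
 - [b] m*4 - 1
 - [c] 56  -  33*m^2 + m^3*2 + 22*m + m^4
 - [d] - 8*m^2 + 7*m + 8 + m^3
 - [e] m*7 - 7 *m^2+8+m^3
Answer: e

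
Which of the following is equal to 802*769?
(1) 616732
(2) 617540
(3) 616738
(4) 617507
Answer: 3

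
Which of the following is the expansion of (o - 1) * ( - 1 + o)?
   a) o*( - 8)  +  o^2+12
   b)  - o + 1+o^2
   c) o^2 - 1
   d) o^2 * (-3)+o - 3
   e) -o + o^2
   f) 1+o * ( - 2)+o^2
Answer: f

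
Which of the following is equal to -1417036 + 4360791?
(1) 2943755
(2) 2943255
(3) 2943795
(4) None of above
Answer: 1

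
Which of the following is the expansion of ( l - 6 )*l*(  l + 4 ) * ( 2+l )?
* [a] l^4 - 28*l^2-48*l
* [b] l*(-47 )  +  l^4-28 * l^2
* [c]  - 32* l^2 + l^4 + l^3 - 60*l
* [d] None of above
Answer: a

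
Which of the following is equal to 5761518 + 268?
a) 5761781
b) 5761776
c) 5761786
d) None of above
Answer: c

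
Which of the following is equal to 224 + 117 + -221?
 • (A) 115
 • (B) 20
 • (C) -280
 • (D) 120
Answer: D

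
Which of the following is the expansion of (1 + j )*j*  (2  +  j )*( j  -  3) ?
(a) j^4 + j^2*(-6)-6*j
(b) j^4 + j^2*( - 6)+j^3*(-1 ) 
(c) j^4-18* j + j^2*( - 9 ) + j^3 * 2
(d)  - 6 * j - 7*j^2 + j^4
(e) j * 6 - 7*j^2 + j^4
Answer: d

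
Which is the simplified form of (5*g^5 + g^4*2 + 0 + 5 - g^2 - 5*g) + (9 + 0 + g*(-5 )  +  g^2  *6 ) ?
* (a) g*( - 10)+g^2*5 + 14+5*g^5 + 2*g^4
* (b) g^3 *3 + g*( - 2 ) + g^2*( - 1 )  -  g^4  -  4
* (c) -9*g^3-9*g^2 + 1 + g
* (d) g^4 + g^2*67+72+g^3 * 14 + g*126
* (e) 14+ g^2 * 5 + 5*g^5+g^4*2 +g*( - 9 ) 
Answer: a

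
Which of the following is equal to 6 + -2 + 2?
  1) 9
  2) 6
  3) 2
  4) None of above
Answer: 2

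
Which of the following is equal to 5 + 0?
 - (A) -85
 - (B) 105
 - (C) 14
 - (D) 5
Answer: D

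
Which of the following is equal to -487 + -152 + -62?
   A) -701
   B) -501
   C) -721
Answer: A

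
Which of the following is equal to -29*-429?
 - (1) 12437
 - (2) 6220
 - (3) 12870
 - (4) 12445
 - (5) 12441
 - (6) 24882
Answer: 5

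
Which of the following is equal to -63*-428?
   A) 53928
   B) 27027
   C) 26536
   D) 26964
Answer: D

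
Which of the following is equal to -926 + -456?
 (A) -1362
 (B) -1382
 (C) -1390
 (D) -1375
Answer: B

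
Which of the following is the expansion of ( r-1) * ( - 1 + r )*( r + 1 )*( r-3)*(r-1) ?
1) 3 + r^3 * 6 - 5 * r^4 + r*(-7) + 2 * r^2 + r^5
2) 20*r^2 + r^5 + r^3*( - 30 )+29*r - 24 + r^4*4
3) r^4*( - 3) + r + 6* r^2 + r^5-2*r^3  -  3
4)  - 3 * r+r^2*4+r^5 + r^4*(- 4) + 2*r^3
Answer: 1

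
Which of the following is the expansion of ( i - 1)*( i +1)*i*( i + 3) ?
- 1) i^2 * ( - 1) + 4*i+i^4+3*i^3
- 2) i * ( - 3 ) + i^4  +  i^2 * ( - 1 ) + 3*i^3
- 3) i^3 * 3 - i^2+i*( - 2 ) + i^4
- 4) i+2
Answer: 2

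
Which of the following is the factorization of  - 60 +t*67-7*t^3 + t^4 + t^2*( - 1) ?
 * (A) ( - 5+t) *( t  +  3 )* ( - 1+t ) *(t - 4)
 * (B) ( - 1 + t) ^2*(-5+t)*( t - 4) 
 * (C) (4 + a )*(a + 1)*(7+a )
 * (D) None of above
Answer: A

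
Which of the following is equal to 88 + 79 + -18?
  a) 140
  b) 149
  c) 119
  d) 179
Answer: b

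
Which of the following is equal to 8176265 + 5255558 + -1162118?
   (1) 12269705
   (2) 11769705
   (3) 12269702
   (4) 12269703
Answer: 1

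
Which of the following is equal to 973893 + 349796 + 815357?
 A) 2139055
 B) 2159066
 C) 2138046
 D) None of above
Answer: D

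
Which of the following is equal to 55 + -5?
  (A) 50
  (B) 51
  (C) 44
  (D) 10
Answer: A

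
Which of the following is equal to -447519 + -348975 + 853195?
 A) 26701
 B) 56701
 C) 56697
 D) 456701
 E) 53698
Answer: B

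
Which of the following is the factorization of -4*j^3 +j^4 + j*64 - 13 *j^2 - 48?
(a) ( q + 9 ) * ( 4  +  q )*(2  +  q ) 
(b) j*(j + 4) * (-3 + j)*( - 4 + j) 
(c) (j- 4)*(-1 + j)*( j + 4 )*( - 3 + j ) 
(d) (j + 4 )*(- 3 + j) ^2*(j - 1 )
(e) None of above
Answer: c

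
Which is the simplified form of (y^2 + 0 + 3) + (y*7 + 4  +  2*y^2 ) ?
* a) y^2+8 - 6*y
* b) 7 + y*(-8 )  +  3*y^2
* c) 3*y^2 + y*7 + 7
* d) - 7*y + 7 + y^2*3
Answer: c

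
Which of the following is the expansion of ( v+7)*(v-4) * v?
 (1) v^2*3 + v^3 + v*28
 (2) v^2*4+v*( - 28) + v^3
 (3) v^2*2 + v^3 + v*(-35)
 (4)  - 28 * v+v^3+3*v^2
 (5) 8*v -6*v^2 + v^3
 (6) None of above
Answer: 4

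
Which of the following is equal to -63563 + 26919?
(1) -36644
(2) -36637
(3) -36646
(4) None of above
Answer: 1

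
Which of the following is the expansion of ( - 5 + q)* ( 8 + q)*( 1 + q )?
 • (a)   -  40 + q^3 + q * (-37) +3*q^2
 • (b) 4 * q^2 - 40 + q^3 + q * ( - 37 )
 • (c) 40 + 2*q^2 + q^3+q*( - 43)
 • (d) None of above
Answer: b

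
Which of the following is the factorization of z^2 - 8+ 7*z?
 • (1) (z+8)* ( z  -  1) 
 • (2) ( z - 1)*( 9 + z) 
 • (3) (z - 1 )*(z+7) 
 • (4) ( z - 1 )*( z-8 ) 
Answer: 1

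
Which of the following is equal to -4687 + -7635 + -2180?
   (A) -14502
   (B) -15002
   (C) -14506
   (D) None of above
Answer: A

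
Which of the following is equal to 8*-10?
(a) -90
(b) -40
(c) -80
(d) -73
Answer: c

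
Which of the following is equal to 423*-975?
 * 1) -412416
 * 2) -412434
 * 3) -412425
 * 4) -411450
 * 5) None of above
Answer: 3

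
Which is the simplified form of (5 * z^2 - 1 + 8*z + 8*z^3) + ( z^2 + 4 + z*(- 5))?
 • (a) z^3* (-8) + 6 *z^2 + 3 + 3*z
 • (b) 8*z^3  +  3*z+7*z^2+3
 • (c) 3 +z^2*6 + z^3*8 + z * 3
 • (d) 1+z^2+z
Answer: c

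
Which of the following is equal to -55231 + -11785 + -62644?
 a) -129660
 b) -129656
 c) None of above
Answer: a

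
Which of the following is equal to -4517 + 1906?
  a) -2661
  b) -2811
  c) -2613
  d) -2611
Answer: d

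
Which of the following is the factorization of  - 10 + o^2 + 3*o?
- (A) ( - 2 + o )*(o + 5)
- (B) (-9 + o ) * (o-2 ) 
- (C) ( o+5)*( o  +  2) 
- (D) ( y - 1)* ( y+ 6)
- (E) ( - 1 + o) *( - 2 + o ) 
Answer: A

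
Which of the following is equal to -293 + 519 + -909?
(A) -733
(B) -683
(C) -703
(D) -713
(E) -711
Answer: B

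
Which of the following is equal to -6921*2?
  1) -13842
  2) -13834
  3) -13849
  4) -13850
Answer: 1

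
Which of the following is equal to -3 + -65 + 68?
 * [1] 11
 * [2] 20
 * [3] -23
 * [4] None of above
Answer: 4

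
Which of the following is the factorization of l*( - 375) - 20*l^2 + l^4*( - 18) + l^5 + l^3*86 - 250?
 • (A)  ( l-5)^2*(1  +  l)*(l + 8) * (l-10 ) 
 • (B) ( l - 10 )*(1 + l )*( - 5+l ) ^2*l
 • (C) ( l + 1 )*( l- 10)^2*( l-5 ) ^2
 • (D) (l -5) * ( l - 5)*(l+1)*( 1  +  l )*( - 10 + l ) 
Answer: D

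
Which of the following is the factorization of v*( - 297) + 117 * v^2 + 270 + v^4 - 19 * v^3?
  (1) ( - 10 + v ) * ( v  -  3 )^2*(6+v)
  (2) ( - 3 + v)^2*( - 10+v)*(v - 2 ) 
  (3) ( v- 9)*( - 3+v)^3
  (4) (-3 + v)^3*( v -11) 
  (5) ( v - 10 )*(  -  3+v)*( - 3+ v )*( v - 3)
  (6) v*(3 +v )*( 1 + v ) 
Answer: 5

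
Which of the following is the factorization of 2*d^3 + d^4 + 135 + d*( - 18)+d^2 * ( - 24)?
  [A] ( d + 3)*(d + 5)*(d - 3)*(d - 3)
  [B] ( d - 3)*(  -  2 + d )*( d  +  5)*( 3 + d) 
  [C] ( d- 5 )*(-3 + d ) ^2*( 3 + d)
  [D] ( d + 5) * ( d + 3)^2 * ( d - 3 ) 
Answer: A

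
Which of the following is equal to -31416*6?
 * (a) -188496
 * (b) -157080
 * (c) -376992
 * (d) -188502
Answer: a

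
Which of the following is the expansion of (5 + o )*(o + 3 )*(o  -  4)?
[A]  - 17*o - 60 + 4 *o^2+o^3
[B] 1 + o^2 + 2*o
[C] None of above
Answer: A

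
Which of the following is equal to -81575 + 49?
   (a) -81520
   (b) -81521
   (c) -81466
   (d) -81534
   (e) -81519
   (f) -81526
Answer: f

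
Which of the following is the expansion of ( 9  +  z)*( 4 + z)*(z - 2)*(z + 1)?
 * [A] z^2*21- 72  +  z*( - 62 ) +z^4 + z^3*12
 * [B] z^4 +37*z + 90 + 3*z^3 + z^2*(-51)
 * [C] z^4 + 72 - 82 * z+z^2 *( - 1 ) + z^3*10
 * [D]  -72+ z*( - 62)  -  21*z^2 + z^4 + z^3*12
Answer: A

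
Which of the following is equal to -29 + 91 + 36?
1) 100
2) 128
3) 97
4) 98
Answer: 4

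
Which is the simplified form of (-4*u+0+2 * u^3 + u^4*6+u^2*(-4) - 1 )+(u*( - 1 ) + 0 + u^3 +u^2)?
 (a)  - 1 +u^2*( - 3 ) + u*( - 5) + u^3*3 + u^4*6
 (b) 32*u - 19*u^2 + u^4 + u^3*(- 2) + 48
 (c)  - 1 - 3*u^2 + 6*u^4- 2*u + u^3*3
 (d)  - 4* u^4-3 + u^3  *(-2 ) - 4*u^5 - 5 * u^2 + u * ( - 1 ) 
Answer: a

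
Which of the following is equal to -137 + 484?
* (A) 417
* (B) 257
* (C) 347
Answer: C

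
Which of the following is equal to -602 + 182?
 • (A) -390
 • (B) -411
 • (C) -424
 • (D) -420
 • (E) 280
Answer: D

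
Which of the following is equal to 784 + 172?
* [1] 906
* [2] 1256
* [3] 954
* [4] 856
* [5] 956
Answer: 5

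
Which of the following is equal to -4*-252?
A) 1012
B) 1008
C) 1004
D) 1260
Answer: B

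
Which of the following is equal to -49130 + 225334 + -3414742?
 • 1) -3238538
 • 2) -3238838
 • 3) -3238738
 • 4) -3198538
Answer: 1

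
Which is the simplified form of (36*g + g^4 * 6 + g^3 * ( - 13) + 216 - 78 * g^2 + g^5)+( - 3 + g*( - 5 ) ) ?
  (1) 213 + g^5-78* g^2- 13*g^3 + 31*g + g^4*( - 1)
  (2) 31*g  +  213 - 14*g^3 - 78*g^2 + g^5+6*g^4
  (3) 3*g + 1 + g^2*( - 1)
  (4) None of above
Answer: 4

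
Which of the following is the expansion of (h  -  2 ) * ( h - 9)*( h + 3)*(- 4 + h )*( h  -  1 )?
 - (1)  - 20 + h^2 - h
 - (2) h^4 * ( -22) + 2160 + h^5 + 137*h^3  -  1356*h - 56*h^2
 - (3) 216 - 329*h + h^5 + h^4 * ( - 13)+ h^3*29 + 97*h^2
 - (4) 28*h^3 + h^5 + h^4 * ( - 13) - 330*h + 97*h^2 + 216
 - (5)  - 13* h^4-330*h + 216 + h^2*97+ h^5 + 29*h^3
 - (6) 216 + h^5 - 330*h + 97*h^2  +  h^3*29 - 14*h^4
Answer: 5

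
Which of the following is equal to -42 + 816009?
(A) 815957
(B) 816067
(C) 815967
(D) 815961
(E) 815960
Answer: C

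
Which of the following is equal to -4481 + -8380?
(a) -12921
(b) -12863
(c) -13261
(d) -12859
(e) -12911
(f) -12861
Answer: f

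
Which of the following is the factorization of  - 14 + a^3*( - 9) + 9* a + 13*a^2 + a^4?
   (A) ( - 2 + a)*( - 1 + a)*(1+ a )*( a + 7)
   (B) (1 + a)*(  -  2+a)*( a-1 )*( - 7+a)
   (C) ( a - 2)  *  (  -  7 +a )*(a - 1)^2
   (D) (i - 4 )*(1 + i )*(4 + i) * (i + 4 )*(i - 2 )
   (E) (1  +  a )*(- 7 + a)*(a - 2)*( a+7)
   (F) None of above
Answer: B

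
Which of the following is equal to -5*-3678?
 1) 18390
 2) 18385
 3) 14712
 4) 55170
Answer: 1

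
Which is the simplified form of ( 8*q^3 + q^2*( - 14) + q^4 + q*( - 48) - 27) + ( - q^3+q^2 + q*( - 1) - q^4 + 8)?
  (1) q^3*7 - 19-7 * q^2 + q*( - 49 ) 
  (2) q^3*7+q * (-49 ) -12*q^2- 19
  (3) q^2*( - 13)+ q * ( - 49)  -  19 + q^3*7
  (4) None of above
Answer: 3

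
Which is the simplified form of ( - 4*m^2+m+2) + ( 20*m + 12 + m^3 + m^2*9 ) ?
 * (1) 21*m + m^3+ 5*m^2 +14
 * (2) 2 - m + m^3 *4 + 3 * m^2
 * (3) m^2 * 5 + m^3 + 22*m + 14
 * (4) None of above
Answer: 1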